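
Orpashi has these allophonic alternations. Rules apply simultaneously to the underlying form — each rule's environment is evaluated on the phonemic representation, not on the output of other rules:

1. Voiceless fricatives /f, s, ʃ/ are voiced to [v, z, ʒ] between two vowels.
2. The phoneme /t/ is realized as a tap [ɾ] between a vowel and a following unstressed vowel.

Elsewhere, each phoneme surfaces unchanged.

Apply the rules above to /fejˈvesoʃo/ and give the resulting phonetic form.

/f/ (word-initial): rule 1 targets it, but not between two vowels → unchanged [f].
/e/ (between /f/ and /j/): no rule targets it → [e].
/j/ (between /e/ and /v/): no rule targets it → [j].
/v/ (between /j/ and /e/): no rule targets it → [v].
/e/ stays [e].
/s/ meets the environment for rule 1 (between two vowels) → [z].
/o/ (between /s/ and /ʃ/) is unaffected → [o].
Rule 1 applies to /ʃ/ (between /o/ and /o/: between two vowels) → [ʒ].
/o/ stays [o].

[fejˈvezoʒo]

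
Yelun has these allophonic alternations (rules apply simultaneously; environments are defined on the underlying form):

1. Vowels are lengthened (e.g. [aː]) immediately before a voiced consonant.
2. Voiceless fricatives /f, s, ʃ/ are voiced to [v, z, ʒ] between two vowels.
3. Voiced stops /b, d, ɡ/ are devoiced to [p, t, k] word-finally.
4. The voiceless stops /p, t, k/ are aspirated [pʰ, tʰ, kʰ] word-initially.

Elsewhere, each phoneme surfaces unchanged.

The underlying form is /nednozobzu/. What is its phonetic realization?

[neːdnoːzoːbzu]

/n/ (word-initial) is unaffected → [n].
/e/ — between /n/ and /d/, before a voiced consonant — surfaces as [eː] (rule 1).
/d/ (between /e/ and /n/) fails the environment for rule 3, so it stays [d].
/n/ stays [n].
/o/ meets the environment for rule 1 (before a voiced consonant) → [oː].
/z/ — not in any rule's target class → [z].
/o/ meets the environment for rule 1 (before a voiced consonant) → [oː].
/b/ — between /o/ and /z/; rule 3 does not apply here → [b].
/z/ — not in any rule's target class → [z].
/u/ — word-final; rule 1 does not apply here → [u].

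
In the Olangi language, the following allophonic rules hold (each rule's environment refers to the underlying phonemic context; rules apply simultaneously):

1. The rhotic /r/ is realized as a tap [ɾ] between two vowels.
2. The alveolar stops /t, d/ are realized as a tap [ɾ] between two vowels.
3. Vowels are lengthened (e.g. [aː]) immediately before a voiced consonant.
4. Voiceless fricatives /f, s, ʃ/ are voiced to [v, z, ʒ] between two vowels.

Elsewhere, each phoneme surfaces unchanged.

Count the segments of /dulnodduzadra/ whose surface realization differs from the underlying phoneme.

4

Segments that undergo a rule: /u/ → [uː] (rule 3); /o/ → [oː] (rule 3); /u/ → [uː] (rule 3); /a/ → [aː] (rule 3).
All other segments surface unchanged.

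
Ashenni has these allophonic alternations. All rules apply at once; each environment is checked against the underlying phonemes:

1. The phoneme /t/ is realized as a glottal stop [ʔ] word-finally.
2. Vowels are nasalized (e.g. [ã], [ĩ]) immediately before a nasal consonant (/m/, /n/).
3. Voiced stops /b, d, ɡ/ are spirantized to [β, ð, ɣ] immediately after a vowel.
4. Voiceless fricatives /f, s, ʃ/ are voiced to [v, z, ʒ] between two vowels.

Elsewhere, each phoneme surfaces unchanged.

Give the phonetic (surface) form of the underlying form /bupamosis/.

[bupãmozis]

/b/ (word-initial) is in the target of rule 3 but the environment (immediately after a vowel) is not met → [b].
/u/ (between /b/ and /p/) fails the environment for rule 2, so it stays [u].
/p/ stays [p].
/a/ (between /p/ and /m/): before a nasal consonant, so rule 2 applies → [ã].
/m/ — not in any rule's target class → [m].
/o/ — between /m/ and /s/; rule 2 does not apply here → [o].
/s/ (between /o/ and /i/) occurs between two vowels → [z] by rule 4.
/i/ (between /s/ and /s/) is in the target of rule 2 but the environment (before a nasal consonant) is not met → [i].
/s/ (word-final) fails the environment for rule 4, so it stays [s].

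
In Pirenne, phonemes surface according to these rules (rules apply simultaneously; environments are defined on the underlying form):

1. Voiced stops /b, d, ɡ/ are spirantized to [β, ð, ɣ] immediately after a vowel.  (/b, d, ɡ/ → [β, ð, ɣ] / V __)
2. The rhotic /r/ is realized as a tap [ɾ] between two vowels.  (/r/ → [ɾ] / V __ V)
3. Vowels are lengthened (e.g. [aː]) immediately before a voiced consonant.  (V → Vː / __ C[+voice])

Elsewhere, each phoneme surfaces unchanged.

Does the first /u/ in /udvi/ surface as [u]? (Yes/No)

No

/u/ meets the environment for rule 3 (before a voiced consonant) → [uː].
The actual realization is [uː], not [u].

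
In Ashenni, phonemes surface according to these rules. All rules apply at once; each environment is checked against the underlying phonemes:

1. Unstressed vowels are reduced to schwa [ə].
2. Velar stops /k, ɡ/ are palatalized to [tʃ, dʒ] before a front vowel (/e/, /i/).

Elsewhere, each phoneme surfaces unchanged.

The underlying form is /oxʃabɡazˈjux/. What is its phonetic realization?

[əxʃəbɡəzˈjux]

/o/ meets the environment for rule 1 (in an unstressed syllable) → [ə].
/x/ — not in any rule's target class → [x].
/ʃ/ (between /x/ and /a/) is unaffected → [ʃ].
Rule 1 applies to /a/ (between /ʃ/ and /b/: in an unstressed syllable) → [ə].
/b/ (between /a/ and /ɡ/) is unaffected → [b].
/ɡ/ (between /b/ and /a/) fails the environment for rule 2, so it stays [ɡ].
/a/ (between /ɡ/ and /z/) occurs in an unstressed syllable → [ə] by rule 1.
/z/ stays [z].
/j/ stays [j].
/u/ (between /j/ and /x/) is in the target of rule 1 but the environment (in an unstressed syllable) is not met → [u].
/x/ — not in any rule's target class → [x].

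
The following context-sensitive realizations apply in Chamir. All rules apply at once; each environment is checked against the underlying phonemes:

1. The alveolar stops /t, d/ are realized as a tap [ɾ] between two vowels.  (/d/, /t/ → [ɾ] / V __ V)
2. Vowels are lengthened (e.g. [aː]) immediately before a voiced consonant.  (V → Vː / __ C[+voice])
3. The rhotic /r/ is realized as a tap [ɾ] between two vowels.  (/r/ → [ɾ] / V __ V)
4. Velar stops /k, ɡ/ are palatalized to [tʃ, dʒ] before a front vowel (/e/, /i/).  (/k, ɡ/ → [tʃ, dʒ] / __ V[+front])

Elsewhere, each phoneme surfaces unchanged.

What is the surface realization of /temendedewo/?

/t/ (word-initial) is in the target of rule 1 but the environment (between two vowels) is not met → [t].
Rule 2 applies to /e/ (between /t/ and /m/: before a voiced consonant) → [eː].
/m/ (between /e/ and /e/): no rule targets it → [m].
/e/ meets the environment for rule 2 (before a voiced consonant) → [eː].
/n/ stays [n].
/d/ (between /n/ and /e/) is in the target of rule 1 but the environment (between two vowels) is not met → [d].
/e/ meets the environment for rule 2 (before a voiced consonant) → [eː].
Rule 1 applies to /d/ (between /e/ and /e/: between two vowels) → [ɾ].
/e/ (between /d/ and /w/): before a voiced consonant, so rule 2 applies → [eː].
/w/ — not in any rule's target class → [w].
/o/ — word-final; rule 2 does not apply here → [o].

[teːmeːndeːɾeːwo]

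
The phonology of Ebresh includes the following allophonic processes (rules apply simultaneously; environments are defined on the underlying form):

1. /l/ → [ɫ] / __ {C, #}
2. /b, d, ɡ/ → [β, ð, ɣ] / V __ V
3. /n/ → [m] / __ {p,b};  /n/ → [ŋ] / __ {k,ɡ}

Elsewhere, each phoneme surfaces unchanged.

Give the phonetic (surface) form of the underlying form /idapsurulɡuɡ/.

[iðapsuruɫɡuɡ]

/i/ (word-initial): no rule targets it → [i].
Rule 2 applies to /d/ (between /i/ and /a/: between two vowels) → [ð].
/a/ (between /d/ and /p/): no rule targets it → [a].
/p/ — not in any rule's target class → [p].
/s/ — not in any rule's target class → [s].
/u/ — not in any rule's target class → [u].
/r/ — not in any rule's target class → [r].
/u/ (between /r/ and /l/): no rule targets it → [u].
/l/ (between /u/ and /ɡ/) occurs word-finally or immediately before a consonant → [ɫ] by rule 1.
/ɡ/ (between /l/ and /u/) fails the environment for rule 2, so it stays [ɡ].
/u/ (between /ɡ/ and /ɡ/): no rule targets it → [u].
/ɡ/ — word-final; rule 2 does not apply here → [ɡ].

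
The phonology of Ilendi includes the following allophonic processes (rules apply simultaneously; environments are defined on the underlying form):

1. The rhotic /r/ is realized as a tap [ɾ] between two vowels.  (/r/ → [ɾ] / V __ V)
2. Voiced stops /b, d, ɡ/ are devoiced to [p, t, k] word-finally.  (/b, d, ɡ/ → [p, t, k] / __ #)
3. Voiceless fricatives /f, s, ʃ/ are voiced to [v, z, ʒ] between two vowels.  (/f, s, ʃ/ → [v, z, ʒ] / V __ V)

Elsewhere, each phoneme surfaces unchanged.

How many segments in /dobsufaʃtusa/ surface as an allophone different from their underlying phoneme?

2

Segments that undergo a rule: /f/ → [v] (rule 3); /s/ → [z] (rule 3).
All other segments surface unchanged.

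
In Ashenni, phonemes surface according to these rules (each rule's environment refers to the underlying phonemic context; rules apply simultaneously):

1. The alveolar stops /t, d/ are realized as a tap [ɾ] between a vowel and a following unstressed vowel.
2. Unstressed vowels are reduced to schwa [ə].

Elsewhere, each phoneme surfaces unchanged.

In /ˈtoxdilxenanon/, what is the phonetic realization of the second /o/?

/o/ — between /n/ and /n/, in an unstressed syllable — surfaces as [ə] (rule 2).

[ə]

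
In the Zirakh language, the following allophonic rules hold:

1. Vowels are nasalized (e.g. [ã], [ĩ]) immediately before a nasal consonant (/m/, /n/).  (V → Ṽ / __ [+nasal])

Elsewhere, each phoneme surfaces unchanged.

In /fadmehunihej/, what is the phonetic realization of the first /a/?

/a/ (between /f/ and /d/) fails the environment for rule 1, so it stays [a].

[a]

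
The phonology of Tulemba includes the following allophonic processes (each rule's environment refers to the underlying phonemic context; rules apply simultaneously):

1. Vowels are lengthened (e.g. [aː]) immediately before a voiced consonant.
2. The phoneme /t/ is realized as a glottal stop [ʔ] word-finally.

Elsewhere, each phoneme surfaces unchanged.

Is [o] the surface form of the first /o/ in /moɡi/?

No

/o/ meets the environment for rule 1 (before a voiced consonant) → [oː].
The actual realization is [oː], not [o].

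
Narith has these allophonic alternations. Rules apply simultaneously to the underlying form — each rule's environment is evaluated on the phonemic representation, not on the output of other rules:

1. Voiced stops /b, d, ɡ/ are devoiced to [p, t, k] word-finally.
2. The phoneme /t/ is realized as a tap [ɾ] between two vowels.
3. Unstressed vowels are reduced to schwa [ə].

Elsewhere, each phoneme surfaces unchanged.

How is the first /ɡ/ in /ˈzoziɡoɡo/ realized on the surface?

[ɡ]

/ɡ/ (between /i/ and /o/): rule 1 targets it, but not word-finally → unchanged [ɡ].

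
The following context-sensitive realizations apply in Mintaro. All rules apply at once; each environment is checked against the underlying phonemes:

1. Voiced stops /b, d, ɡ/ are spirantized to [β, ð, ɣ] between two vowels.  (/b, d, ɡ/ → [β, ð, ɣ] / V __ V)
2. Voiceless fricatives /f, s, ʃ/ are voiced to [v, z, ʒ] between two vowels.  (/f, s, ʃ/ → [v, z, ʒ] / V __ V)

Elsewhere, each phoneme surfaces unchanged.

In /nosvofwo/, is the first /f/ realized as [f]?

/f/ (between /o/ and /w/) fails the environment for rule 2, so it stays [f].
The actual realization is [f], which matches [f].

Yes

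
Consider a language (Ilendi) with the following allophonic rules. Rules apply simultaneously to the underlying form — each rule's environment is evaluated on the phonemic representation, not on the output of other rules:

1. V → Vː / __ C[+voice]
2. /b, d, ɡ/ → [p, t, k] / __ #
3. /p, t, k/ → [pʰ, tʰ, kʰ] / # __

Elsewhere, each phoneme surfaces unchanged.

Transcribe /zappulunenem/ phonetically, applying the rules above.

/a/ (between /z/ and /p/) is in the target of rule 1 but the environment (before a voiced consonant) is not met → [a].
/p/ (between /a/ and /p/) is in the target of rule 3 but the environment (word-initially) is not met → [p].
/p/ (between /p/ and /u/) fails the environment for rule 3, so it stays [p].
/u/ (between /p/ and /l/): before a voiced consonant, so rule 1 applies → [uː].
/u/ meets the environment for rule 1 (before a voiced consonant) → [uː].
/e/ meets the environment for rule 1 (before a voiced consonant) → [eː].
/e/ — between /n/ and /m/, before a voiced consonant — surfaces as [eː] (rule 1).

[zappuːluːneːneːm]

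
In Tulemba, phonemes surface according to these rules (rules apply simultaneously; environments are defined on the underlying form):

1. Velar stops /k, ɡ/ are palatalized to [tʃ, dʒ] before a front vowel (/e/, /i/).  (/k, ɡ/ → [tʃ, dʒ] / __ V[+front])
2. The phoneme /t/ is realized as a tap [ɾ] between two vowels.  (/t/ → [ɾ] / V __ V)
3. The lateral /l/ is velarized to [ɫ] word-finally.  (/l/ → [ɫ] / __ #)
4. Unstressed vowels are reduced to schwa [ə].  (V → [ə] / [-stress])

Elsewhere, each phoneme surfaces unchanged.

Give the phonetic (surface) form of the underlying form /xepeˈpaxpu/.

[xəpəˈpaxpə]

/x/ (word-initial): no rule targets it → [x].
/e/ (between /x/ and /p/): in an unstressed syllable, so rule 4 applies → [ə].
/p/ — not in any rule's target class → [p].
Rule 4 applies to /e/ (between /p/ and /p/: in an unstressed syllable) → [ə].
/p/ — not in any rule's target class → [p].
/a/ (between /p/ and /x/) is in the target of rule 4 but the environment (in an unstressed syllable) is not met → [a].
/x/ (between /a/ and /p/) is unaffected → [x].
/p/ stays [p].
/u/ — word-final, in an unstressed syllable — surfaces as [ə] (rule 4).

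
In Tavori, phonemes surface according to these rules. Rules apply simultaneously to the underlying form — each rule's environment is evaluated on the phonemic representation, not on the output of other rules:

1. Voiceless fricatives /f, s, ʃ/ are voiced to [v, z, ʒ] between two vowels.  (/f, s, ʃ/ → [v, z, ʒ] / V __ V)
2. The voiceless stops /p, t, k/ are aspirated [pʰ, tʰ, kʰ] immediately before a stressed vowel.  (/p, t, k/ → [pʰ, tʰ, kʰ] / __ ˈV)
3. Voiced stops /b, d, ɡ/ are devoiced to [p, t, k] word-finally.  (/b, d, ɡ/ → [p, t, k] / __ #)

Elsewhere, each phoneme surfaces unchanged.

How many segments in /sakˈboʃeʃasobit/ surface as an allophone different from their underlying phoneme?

3

Segments that undergo a rule: /ʃ/ → [ʒ] (rule 1); /ʃ/ → [ʒ] (rule 1); /s/ → [z] (rule 1).
All other segments surface unchanged.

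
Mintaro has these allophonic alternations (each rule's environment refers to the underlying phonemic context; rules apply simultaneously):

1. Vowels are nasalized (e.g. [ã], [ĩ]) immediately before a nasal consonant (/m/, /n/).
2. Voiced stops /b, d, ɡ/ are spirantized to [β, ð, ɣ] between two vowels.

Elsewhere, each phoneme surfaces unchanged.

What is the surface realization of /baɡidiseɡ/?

[baɣiðiseɡ]

/b/ — word-initial; rule 2 does not apply here → [b].
/a/ — between /b/ and /ɡ/; rule 1 does not apply here → [a].
/ɡ/ (between /a/ and /i/) occurs between two vowels → [ɣ] by rule 2.
/i/ (between /ɡ/ and /d/) is in the target of rule 1 but the environment (before a nasal consonant) is not met → [i].
/d/ meets the environment for rule 2 (between two vowels) → [ð].
/i/ (between /d/ and /s/) fails the environment for rule 1, so it stays [i].
/s/ (between /i/ and /e/) is unaffected → [s].
/e/ (between /s/ and /ɡ/) is in the target of rule 1 but the environment (before a nasal consonant) is not met → [e].
/ɡ/ (word-final): rule 2 targets it, but not between two vowels → unchanged [ɡ].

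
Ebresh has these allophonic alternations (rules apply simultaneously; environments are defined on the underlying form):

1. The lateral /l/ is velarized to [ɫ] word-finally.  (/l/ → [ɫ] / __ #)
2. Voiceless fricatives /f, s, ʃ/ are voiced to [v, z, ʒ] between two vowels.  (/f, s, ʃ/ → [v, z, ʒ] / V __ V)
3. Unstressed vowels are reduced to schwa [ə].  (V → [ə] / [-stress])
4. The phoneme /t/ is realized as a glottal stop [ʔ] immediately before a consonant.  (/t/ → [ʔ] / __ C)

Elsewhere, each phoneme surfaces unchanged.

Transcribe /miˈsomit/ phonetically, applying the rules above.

/m/ stays [m].
/i/ meets the environment for rule 3 (in an unstressed syllable) → [ə].
Rule 2 applies to /s/ (between /i/ and /o/: between two vowels) → [z].
/o/ (between /s/ and /m/) fails the environment for rule 3, so it stays [o].
/m/ (between /o/ and /i/): no rule targets it → [m].
/i/ — between /m/ and /t/, in an unstressed syllable — surfaces as [ə] (rule 3).
/t/ (word-final) is in the target of rule 4 but the environment (immediately before a consonant) is not met → [t].

[məˈzomət]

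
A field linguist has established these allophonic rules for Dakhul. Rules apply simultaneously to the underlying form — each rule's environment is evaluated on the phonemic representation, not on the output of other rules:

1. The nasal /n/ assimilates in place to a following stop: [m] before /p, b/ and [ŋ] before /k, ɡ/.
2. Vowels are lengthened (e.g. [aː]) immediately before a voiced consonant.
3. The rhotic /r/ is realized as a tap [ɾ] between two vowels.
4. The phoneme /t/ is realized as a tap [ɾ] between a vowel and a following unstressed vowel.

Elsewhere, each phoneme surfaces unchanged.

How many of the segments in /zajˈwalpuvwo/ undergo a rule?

Segments that undergo a rule: /a/ → [aː] (rule 2); /a/ → [aː] (rule 2); /u/ → [uː] (rule 2).
All other segments surface unchanged.

3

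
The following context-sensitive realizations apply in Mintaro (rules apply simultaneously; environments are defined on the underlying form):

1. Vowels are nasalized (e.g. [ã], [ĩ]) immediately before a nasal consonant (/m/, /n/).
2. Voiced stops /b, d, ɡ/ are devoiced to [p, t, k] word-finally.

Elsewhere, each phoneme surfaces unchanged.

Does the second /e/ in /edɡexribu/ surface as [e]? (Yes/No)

/e/ (between /ɡ/ and /x/) is in the target of rule 1 but the environment (before a nasal consonant) is not met → [e].
The actual realization is [e], which matches [e].

Yes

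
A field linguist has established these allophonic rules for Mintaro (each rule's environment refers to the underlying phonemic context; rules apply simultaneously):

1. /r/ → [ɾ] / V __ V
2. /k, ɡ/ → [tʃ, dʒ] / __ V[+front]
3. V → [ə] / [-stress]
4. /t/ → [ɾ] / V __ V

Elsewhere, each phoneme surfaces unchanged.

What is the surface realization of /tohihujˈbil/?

/t/ (word-initial) is in the target of rule 4 but the environment (between two vowels) is not met → [t].
/o/ (between /t/ and /h/): in an unstressed syllable, so rule 3 applies → [ə].
/h/ — not in any rule's target class → [h].
/i/ (between /h/ and /h/): in an unstressed syllable, so rule 3 applies → [ə].
/h/ stays [h].
/u/ (between /h/ and /j/): in an unstressed syllable, so rule 3 applies → [ə].
/j/ (between /u/ and /b/) is unaffected → [j].
/b/ stays [b].
/i/ (between /b/ and /l/) fails the environment for rule 3, so it stays [i].
/l/ stays [l].

[təhəhəjˈbil]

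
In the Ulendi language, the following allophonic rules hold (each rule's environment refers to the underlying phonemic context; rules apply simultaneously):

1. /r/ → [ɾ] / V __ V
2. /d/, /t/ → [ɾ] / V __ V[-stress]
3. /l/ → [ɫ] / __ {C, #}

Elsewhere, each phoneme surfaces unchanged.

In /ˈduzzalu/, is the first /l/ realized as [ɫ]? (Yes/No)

No

/l/ (between /a/ and /u/) is in the target of rule 3 but the environment (word-finally or immediately before a consonant) is not met → [l].
The actual realization is [l], not [ɫ].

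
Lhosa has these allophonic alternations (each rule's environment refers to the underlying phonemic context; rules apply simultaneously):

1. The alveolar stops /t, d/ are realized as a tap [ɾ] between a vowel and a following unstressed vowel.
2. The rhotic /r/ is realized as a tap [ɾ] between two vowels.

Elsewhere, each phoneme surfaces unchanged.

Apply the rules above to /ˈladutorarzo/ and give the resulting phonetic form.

/d/ meets the environment for rule 1 (between a vowel and a following unstressed vowel) → [ɾ].
Rule 1 applies to /t/ (between /u/ and /o/: between a vowel and a following unstressed vowel) → [ɾ].
/r/ (between /o/ and /a/) occurs between two vowels → [ɾ] by rule 2.
/r/ (between /a/ and /z/) is in the target of rule 2 but the environment (between two vowels) is not met → [r].

[ˈlaɾuɾoɾarzo]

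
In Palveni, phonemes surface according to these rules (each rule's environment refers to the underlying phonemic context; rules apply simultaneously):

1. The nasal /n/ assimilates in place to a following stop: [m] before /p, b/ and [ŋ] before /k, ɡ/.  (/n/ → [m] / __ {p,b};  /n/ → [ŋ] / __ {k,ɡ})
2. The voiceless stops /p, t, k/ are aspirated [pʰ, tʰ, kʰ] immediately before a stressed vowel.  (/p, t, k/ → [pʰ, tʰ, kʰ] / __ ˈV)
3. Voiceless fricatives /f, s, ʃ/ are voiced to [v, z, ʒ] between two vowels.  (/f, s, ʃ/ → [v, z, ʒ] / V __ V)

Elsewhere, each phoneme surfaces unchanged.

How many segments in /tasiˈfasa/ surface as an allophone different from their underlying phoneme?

3

Segments that undergo a rule: /s/ → [z] (rule 3); /f/ → [v] (rule 3); /s/ → [z] (rule 3).
All other segments surface unchanged.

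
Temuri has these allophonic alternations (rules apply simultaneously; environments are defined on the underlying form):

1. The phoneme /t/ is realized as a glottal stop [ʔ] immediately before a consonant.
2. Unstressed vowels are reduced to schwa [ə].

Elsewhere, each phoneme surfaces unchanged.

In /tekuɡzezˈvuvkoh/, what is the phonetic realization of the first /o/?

[ə]

/o/ — between /k/ and /h/, in an unstressed syllable — surfaces as [ə] (rule 2).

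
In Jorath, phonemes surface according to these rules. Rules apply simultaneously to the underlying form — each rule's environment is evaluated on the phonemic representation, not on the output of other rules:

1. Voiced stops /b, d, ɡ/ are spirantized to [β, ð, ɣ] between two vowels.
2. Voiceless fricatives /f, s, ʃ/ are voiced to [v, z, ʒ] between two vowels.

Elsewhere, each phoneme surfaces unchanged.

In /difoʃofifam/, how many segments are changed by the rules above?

4

Segments that undergo a rule: /f/ → [v] (rule 2); /ʃ/ → [ʒ] (rule 2); /f/ → [v] (rule 2); /f/ → [v] (rule 2).
All other segments surface unchanged.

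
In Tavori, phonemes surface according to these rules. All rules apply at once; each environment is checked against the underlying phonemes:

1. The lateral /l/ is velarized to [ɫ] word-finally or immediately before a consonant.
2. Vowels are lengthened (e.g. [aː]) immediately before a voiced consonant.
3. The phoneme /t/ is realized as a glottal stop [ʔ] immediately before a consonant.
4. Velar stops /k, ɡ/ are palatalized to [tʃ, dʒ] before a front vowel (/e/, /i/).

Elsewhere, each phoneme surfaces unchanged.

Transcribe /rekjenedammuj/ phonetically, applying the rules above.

/r/ (word-initial): no rule targets it → [r].
/e/ (between /r/ and /k/) fails the environment for rule 2, so it stays [e].
/k/ (between /e/ and /j/) is in the target of rule 4 but the environment (before a front vowel) is not met → [k].
/j/ (between /k/ and /e/) is unaffected → [j].
/e/ (between /j/ and /n/): before a voiced consonant, so rule 2 applies → [eː].
/n/ stays [n].
/e/ (between /n/ and /d/): before a voiced consonant, so rule 2 applies → [eː].
/d/ (between /e/ and /a/) is unaffected → [d].
/a/ (between /d/ and /m/): before a voiced consonant, so rule 2 applies → [aː].
/m/ — not in any rule's target class → [m].
/m/ (between /m/ and /u/): no rule targets it → [m].
/u/ (between /m/ and /j/): before a voiced consonant, so rule 2 applies → [uː].
/j/ stays [j].

[rekjeːneːdaːmmuːj]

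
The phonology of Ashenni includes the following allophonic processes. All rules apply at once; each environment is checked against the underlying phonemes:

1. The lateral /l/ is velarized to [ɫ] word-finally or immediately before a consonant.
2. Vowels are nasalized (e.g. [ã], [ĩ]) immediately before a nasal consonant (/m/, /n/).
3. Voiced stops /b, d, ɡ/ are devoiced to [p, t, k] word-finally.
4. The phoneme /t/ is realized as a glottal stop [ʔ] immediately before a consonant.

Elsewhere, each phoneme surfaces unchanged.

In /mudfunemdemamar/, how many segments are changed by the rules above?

4

Segments that undergo a rule: /u/ → [ũ] (rule 2); /e/ → [ẽ] (rule 2); /e/ → [ẽ] (rule 2); /a/ → [ã] (rule 2).
All other segments surface unchanged.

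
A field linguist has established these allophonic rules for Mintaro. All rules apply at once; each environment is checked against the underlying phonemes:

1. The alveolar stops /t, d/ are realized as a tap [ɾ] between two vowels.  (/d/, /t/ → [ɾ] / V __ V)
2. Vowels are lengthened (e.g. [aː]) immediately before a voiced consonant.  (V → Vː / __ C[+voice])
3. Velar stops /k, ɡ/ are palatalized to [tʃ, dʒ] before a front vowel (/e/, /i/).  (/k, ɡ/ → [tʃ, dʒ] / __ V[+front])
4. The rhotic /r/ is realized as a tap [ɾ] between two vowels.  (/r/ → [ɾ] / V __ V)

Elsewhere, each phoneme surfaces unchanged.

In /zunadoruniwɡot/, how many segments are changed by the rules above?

7

Segments that undergo a rule: /u/ → [uː] (rule 2); /a/ → [aː] (rule 2); /d/ → [ɾ] (rule 1); /o/ → [oː] (rule 2); /r/ → [ɾ] (rule 4); /u/ → [uː] (rule 2); /i/ → [iː] (rule 2).
All other segments surface unchanged.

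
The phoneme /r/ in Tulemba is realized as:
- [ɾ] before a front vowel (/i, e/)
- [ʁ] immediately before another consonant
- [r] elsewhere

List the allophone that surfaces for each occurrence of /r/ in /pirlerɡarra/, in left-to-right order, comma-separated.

[ʁ], [ʁ], [ʁ], [r]

Occurrence 1 (position 3): immediately before another consonant → [ʁ].
Occurrence 2 (position 6): immediately before another consonant → [ʁ].
Occurrence 3 (position 9): immediately before another consonant → [ʁ].
Occurrence 4 (position 10): no conditioning environment matches → elsewhere allophone [r].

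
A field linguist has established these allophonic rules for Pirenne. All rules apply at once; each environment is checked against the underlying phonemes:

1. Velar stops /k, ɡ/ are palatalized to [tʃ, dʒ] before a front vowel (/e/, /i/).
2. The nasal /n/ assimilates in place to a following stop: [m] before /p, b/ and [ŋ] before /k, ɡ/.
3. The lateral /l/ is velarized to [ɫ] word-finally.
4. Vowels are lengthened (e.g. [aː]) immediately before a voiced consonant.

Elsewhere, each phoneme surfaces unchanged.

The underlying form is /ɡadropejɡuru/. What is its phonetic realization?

[ɡaːdropeːjɡuːru]

/ɡ/ (word-initial) fails the environment for rule 1, so it stays [ɡ].
/a/ — between /ɡ/ and /d/, before a voiced consonant — surfaces as [aː] (rule 4).
/d/ (between /a/ and /r/) is unaffected → [d].
/r/ (between /d/ and /o/) is unaffected → [r].
/o/ (between /r/ and /p/) fails the environment for rule 4, so it stays [o].
/p/ — not in any rule's target class → [p].
/e/ meets the environment for rule 4 (before a voiced consonant) → [eː].
/j/ — not in any rule's target class → [j].
/ɡ/ (between /j/ and /u/) fails the environment for rule 1, so it stays [ɡ].
/u/ — between /ɡ/ and /r/, before a voiced consonant — surfaces as [uː] (rule 4).
/r/ (between /u/ and /u/): no rule targets it → [r].
/u/ (word-final): rule 4 targets it, but not before a voiced consonant → unchanged [u].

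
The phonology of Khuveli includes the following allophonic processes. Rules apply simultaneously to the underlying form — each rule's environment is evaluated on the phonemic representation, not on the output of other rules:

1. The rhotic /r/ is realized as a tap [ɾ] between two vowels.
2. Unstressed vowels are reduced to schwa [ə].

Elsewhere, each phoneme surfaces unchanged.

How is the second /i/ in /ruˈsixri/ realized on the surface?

/i/ (word-final) occurs in an unstressed syllable → [ə] by rule 2.

[ə]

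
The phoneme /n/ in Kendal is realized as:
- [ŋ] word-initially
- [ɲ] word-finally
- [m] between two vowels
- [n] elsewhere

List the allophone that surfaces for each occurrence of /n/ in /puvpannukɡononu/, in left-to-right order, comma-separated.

[n], [n], [m], [m]

Occurrence 1 (position 6): no conditioning environment matches → elsewhere allophone [n].
Occurrence 2 (position 7): no conditioning environment matches → elsewhere allophone [n].
Occurrence 3 (position 12): between two vowels → [m].
Occurrence 4 (position 14): between two vowels → [m].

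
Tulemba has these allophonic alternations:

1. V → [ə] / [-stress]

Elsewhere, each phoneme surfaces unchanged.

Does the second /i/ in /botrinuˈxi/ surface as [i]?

/i/ (word-final) fails the environment for rule 1, so it stays [i].
The actual realization is [i], which matches [i].

Yes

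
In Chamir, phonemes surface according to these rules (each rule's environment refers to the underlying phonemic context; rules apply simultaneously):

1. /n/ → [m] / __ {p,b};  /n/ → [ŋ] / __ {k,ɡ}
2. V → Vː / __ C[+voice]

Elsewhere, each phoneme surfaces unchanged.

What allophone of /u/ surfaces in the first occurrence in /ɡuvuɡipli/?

[uː]

/u/ meets the environment for rule 2 (before a voiced consonant) → [uː].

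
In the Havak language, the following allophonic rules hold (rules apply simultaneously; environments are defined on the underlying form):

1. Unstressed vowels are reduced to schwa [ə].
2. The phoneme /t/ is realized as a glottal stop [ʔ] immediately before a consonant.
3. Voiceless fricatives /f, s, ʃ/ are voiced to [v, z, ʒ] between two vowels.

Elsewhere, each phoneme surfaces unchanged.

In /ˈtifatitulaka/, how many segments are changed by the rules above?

6

Segments that undergo a rule: /f/ → [v] (rule 3); /a/ → [ə] (rule 1); /i/ → [ə] (rule 1); /u/ → [ə] (rule 1); /a/ → [ə] (rule 1); /a/ → [ə] (rule 1).
All other segments surface unchanged.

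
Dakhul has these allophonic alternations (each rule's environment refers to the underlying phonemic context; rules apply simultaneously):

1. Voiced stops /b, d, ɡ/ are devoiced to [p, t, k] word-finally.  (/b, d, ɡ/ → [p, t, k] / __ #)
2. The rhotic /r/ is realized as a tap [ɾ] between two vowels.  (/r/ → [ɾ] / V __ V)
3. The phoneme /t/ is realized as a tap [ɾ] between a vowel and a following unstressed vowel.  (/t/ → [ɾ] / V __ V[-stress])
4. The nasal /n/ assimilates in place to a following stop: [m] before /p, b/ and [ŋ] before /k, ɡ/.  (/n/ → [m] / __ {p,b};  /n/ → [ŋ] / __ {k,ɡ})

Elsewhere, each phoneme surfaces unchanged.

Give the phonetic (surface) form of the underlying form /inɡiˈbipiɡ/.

/i/ (word-initial): no rule targets it → [i].
/n/ (between /i/ and /ɡ/) occurs before a labial or velar stop → [ŋ] by rule 4.
/ɡ/ (between /n/ and /i/) fails the environment for rule 1, so it stays [ɡ].
/i/ (between /ɡ/ and /b/): no rule targets it → [i].
/b/ (between /i/ and /i/) is in the target of rule 1 but the environment (word-finally) is not met → [b].
/i/ (between /b/ and /p/): no rule targets it → [i].
/p/ (between /i/ and /i/) is unaffected → [p].
/i/ — not in any rule's target class → [i].
Rule 1 applies to /ɡ/ (word-final: word-finally) → [k].

[iŋɡiˈbipik]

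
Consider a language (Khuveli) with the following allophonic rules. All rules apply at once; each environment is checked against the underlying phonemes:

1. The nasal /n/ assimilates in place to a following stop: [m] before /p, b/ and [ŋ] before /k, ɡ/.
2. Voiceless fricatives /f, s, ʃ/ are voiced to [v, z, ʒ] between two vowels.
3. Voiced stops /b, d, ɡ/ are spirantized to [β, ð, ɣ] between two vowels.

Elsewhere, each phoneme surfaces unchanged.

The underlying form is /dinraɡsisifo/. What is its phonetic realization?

[dinraɡsizivo]

/d/ (word-initial) is in the target of rule 3 but the environment (between two vowels) is not met → [d].
/i/ (between /d/ and /n/): no rule targets it → [i].
/n/ (between /i/ and /r/) fails the environment for rule 1, so it stays [n].
/r/ — not in any rule's target class → [r].
/a/ stays [a].
/ɡ/ (between /a/ and /s/) is in the target of rule 3 but the environment (between two vowels) is not met → [ɡ].
/s/ — between /ɡ/ and /i/; rule 2 does not apply here → [s].
/i/ — not in any rule's target class → [i].
/s/ — between /i/ and /i/, between two vowels — surfaces as [z] (rule 2).
/i/ (between /s/ and /f/) is unaffected → [i].
/f/ (between /i/ and /o/) occurs between two vowels → [v] by rule 2.
/o/ — not in any rule's target class → [o].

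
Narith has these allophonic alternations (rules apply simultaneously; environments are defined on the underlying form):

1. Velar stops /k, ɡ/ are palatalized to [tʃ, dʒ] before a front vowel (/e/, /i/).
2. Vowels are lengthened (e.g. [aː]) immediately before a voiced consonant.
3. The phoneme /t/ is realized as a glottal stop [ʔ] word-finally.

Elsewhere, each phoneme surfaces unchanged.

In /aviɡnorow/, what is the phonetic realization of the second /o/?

[oː]

Rule 2 applies to /o/ (between /r/ and /w/: before a voiced consonant) → [oː].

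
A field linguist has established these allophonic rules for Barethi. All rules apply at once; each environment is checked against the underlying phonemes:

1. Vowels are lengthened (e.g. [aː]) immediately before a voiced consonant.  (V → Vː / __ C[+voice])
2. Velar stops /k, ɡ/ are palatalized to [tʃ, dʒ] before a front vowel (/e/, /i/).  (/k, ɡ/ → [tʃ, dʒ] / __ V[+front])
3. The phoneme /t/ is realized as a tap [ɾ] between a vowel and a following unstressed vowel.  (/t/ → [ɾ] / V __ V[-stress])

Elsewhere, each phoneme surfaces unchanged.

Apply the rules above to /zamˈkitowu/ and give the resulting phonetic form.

/z/ (word-initial): no rule targets it → [z].
/a/ — between /z/ and /m/, before a voiced consonant — surfaces as [aː] (rule 1).
/m/ — not in any rule's target class → [m].
Rule 2 applies to /k/ (between /m/ and /i/: before a front vowel) → [tʃ].
/i/ (between /k/ and /t/): rule 1 targets it, but not before a voiced consonant → unchanged [i].
/t/ meets the environment for rule 3 (between a vowel and a following unstressed vowel) → [ɾ].
Rule 1 applies to /o/ (between /t/ and /w/: before a voiced consonant) → [oː].
/w/ (between /o/ and /u/) is unaffected → [w].
/u/ (word-final) fails the environment for rule 1, so it stays [u].

[zaːmˈtʃiɾoːwu]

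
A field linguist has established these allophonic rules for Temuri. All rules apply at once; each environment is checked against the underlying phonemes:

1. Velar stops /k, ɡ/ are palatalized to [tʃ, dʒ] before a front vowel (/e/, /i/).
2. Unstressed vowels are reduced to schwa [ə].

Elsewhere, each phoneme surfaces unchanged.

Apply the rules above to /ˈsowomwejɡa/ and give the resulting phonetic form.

/s/ (word-initial): no rule targets it → [s].
/o/ (between /s/ and /w/): rule 2 targets it, but not in an unstressed syllable → unchanged [o].
/w/ — not in any rule's target class → [w].
/o/ (between /w/ and /m/) occurs in an unstressed syllable → [ə] by rule 2.
/m/ stays [m].
/w/ — not in any rule's target class → [w].
/e/ (between /w/ and /j/) occurs in an unstressed syllable → [ə] by rule 2.
/j/ stays [j].
/ɡ/ — between /j/ and /a/; rule 1 does not apply here → [ɡ].
/a/ meets the environment for rule 2 (in an unstressed syllable) → [ə].

[ˈsowəmwəjɡə]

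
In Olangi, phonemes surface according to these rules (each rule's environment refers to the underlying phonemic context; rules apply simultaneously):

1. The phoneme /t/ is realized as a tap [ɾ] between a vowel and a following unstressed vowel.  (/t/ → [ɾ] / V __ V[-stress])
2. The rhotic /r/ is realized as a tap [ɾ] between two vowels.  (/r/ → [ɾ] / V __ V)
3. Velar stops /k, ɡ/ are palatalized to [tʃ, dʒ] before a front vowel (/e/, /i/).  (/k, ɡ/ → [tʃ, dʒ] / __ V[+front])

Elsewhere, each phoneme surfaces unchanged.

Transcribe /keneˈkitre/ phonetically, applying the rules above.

[tʃeneˈtʃitre]

/k/ meets the environment for rule 3 (before a front vowel) → [tʃ].
/e/ — not in any rule's target class → [e].
/n/ (between /e/ and /e/) is unaffected → [n].
/e/ (between /n/ and /k/) is unaffected → [e].
/k/ meets the environment for rule 3 (before a front vowel) → [tʃ].
/i/ (between /k/ and /t/): no rule targets it → [i].
/t/ (between /i/ and /r/): rule 1 targets it, but not between a vowel and a following unstressed vowel → unchanged [t].
/r/ — between /t/ and /e/; rule 2 does not apply here → [r].
/e/ (word-final): no rule targets it → [e].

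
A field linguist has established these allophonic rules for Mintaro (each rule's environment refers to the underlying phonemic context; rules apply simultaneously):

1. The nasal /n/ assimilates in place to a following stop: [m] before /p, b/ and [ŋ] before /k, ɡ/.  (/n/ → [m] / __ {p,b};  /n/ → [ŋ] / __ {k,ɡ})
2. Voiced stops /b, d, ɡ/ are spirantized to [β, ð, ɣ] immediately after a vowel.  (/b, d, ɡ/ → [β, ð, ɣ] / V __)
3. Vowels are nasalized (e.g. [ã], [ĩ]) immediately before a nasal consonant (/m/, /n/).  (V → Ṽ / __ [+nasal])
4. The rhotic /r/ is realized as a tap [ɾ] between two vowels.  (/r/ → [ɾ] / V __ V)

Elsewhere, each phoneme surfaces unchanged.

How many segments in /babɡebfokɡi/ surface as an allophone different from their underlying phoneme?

Segments that undergo a rule: /b/ → [β] (rule 2); /b/ → [β] (rule 2).
All other segments surface unchanged.

2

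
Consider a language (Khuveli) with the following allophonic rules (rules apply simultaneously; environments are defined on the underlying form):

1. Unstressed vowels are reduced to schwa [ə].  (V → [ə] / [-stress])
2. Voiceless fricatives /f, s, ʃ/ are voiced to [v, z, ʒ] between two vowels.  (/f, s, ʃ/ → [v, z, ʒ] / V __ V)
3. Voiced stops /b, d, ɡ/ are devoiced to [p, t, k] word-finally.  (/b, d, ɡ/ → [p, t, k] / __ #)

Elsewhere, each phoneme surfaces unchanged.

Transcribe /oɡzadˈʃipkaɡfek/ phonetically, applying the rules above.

/o/ (word-initial) occurs in an unstressed syllable → [ə] by rule 1.
/ɡ/ — between /o/ and /z/; rule 3 does not apply here → [ɡ].
/z/ (between /ɡ/ and /a/) is unaffected → [z].
/a/ (between /z/ and /d/) occurs in an unstressed syllable → [ə] by rule 1.
/d/ (between /a/ and /ʃ/) is in the target of rule 3 but the environment (word-finally) is not met → [d].
/ʃ/ — between /d/ and /i/; rule 2 does not apply here → [ʃ].
/i/ — between /ʃ/ and /p/; rule 1 does not apply here → [i].
/p/ — not in any rule's target class → [p].
/k/ stays [k].
/a/ — between /k/ and /ɡ/, in an unstressed syllable — surfaces as [ə] (rule 1).
/ɡ/ (between /a/ and /f/) is in the target of rule 3 but the environment (word-finally) is not met → [ɡ].
/f/ (between /ɡ/ and /e/): rule 2 targets it, but not between two vowels → unchanged [f].
/e/ meets the environment for rule 1 (in an unstressed syllable) → [ə].
/k/ (word-final) is unaffected → [k].

[əɡzədˈʃipkəɡfək]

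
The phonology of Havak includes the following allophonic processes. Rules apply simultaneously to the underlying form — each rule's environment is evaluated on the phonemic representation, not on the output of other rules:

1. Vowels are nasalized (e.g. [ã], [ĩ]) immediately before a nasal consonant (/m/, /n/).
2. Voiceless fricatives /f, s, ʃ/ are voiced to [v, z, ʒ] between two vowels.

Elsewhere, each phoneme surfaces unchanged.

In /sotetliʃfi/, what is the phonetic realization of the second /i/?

/i/ — word-final; rule 1 does not apply here → [i].

[i]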